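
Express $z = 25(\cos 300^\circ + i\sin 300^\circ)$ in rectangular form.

a = r cos θ = 25 * 1/2 = 25/2
b = r sin θ = 25 * -sqrt(3)/2 = -25*sqrt(3)/2
z = 25/2 - (25*sqrt(3)/2)i


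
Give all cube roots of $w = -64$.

|w| = 64, arg(w) = 180°
Root modulus = 64^(1/3) = 4
Root arguments: θ_k = (180° + 360°k)/3 for k = 0, 1, ..., 2
Roots: 2 + 2*sqrt(3)i, -4, 2 - 2*sqrt(3)i


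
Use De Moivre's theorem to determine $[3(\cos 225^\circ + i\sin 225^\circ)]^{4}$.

By De Moivre: z^n = r^n(cos(nθ) + i sin(nθ))
= 3^4(cos(4*225°) + i sin(4*225°))
= 81(cos 180° + i sin 180°)
= -81


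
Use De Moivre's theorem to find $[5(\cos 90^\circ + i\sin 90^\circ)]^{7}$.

By De Moivre: z^n = r^n(cos(nθ) + i sin(nθ))
= 5^7(cos(7*90°) + i sin(7*90°))
= 78125(cos 270° + i sin 270°)
= -78125i


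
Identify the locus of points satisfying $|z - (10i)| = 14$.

|z - z0| = r describes a circle centered at z0 with radius r
Here z0 = 10i and r = 14
Locus: Circle centered at (0, 10) with radius 14


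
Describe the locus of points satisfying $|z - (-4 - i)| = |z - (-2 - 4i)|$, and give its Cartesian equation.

|z - z1| = |z - z2| means z is equidistant from z1 and z2,
i.e. the perpendicular bisector of the segment from (-4, -1) to (-2, -4) (midpoint (-3, -5/2)).
With z = x + yi, square both sides:
(x - (-4))^2 + (y - (-1))^2 = (x - (-2))^2 + (y - (-4))^2
The x^2 and y^2 terms cancel: 4x + (-6)y = 20 - 17 = 3
Simplify: 4x - 6y = 3
Locus: Perpendicular bisector of the segment from (-4, -1) to (-2, -4): the line 4x - 6y = 3


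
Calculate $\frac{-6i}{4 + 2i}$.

Multiply numerator and denominator by conjugate (4 - 2i):
= (-6i)(4 - 2i) / (4^2 + 2^2)
= (-12 - 24i) / 20
Divide through by 4: (-3 - 6i) / 5
= -3/5 - (6/5)i


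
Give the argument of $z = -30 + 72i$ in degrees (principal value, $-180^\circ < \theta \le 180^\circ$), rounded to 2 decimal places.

θ = arctan(b/a) = arctan(72/-30) (quadrant-adjusted) = 112.62°


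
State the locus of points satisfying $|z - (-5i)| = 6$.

|z - z0| = r describes a circle centered at z0 with radius r
Here z0 = -5i and r = 6
Locus: Circle centered at (0, -5) with radius 6


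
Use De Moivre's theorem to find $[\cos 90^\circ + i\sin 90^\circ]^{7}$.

By De Moivre: z^n = r^n(cos(nθ) + i sin(nθ))
= 1^7(cos(7*90°) + i sin(7*90°))
= 1(cos 270° + i sin 270°)
= -i


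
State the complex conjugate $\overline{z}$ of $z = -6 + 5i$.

If z = a + bi, then conjugate(z) = a - bi
conjugate(-6 + 5i) = -6 - 5i


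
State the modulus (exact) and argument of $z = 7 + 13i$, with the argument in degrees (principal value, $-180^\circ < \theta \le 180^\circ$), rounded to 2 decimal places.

|z| = sqrt(7^2 + 13^2) = sqrt(218)
arg(z) = arctan(b/a) = arctan(13/7) (quadrant-adjusted) = 61.70°


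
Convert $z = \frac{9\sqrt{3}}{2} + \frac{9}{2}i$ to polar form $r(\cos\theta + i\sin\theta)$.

r = |z| = sqrt(a^2 + b^2) = sqrt((9*sqrt(3)/2)^2 + (9/2)^2) = sqrt(243/4 + 81/4) = sqrt(81) = 9
θ = arctan(b/a) = arctan(4.5/7.7942) (quadrant-adjusted) = 30°
z = 9(cos 30° + i sin 30°)


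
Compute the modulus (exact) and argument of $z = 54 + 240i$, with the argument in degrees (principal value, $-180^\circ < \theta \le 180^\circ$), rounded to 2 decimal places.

|z| = sqrt(54^2 + 240^2) = 246
arg(z) = arctan(b/a) = arctan(240/54) (quadrant-adjusted) = 77.32°


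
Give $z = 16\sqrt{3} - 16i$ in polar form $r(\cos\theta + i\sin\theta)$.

r = |z| = sqrt(a^2 + b^2) = sqrt((16*sqrt(3))^2 + (-16)^2) = sqrt(768 + 256) = sqrt(1024) = 32
θ = arctan(b/a) = arctan(-16/27.7128) (quadrant-adjusted) = 330°
z = 32(cos 330° + i sin 330°)


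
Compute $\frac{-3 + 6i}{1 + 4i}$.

Multiply numerator and denominator by conjugate (1 - 4i):
= (-3 + 6i)(1 - 4i) / (1^2 + 4^2)
= (21 + 18i) / 17
= 21/17 + (18/17)i


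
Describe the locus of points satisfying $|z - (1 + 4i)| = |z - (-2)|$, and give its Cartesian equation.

|z - z1| = |z - z2| means z is equidistant from z1 and z2,
i.e. the perpendicular bisector of the segment from (1, 4) to (-2, 0) (midpoint (-1/2, 2)).
With z = x + yi, square both sides:
(x - 1)^2 + (y - 4)^2 = (x - (-2))^2 + (y - 0)^2
The x^2 and y^2 terms cancel: -6x + (-8)y = 4 - 17 = -13
Simplify: 6x + 8y = 13
Locus: Perpendicular bisector of the segment from (1, 4) to (-2, 0): the line 6x + 8y = 13


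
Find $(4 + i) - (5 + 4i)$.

(4 - 5) + (1 - 4)i = -1 - 3i


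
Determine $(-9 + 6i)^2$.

(a + bi)^2 = a^2 - b^2 + 2abi
= (-9)^2 - 6^2 + 2*(-9)*6i
= 45 - 108i


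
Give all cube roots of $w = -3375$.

|w| = 3375, arg(w) = 180°
Root modulus = 3375^(1/3) = 15
Root arguments: θ_k = (180° + 360°k)/3 for k = 0, 1, ..., 2
Roots: 15/2 + (15*sqrt(3)/2)i, -15, 15/2 - (15*sqrt(3)/2)i


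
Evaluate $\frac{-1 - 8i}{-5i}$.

Multiply numerator and denominator by conjugate (5i):
= (-1 - 8i)(5i) / (0^2 + (-5)^2)
= (40 - 5i) / 25
Divide through by 5: (8 - i) / 5
= 8/5 - (1/5)i


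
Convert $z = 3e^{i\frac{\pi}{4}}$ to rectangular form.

a = r cos θ = 3 * sqrt(2)/2 = 3*sqrt(2)/2
b = r sin θ = 3 * sqrt(2)/2 = 3*sqrt(2)/2
z = 3*sqrt(2)/2 + (3*sqrt(2)/2)i


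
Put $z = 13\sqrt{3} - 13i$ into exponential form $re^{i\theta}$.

r = |z| = sqrt((13*sqrt(3))^2 + (-13)^2) = sqrt(507 + 169) = sqrt(676) = 26
θ = arctan(b/a) = arctan(-13/22.5167) (quadrant-adjusted) = -30° = -π/6
z = 26e^(-i*π/6)


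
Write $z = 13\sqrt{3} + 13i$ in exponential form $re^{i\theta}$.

r = |z| = sqrt((13*sqrt(3))^2 + (13)^2) = sqrt(507 + 169) = sqrt(676) = 26
θ = arctan(b/a) = arctan(13/22.5167) (quadrant-adjusted) = 30° = π/6
z = 26e^(i*π/6)


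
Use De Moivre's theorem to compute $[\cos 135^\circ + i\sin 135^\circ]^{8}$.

By De Moivre: z^n = r^n(cos(nθ) + i sin(nθ))
= 1^8(cos(8*135°) + i sin(8*135°))
= 1(cos 0° + i sin 0°)
= 1


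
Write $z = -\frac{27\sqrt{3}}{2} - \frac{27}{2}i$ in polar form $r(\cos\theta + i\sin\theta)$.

r = |z| = sqrt(a^2 + b^2) = sqrt((-27*sqrt(3)/2)^2 + (-27/2)^2) = sqrt(2187/4 + 729/4) = sqrt(729) = 27
θ = arctan(b/a) = arctan(-13.5/-23.3827) (quadrant-adjusted) = 210°
z = 27(cos 210° + i sin 210°)


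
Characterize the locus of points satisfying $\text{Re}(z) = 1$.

Re(z) = x where z = x + yi; the equation x = 1 is satisfied by all points with that x-coordinate
Locus: Vertical line x = 1


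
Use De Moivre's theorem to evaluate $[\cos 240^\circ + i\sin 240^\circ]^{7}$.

By De Moivre: z^n = r^n(cos(nθ) + i sin(nθ))
= 1^7(cos(7*240°) + i sin(7*240°))
= 1(cos 240° + i sin 240°)
= -1/2 - (sqrt(3)/2)i


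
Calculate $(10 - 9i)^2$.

(a + bi)^2 = a^2 - b^2 + 2abi
= 10^2 - (-9)^2 + 2*10*(-9)i
= 19 - 180i


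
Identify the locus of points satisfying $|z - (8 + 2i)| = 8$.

|z - z0| = r describes a circle centered at z0 with radius r
Here z0 = 8 + 2i and r = 8
Locus: Circle centered at (8, 2) with radius 8


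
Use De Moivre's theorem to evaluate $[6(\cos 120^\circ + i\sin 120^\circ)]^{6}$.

By De Moivre: z^n = r^n(cos(nθ) + i sin(nθ))
= 6^6(cos(6*120°) + i sin(6*120°))
= 46656(cos 0° + i sin 0°)
= 46656


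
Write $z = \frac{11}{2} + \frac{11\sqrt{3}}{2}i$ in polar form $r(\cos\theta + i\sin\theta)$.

r = |z| = sqrt(a^2 + b^2) = sqrt((11/2)^2 + (11*sqrt(3)/2)^2) = sqrt(121/4 + 363/4) = sqrt(121) = 11
θ = arctan(b/a) = arctan(9.5263/5.5) (quadrant-adjusted) = 60°
z = 11(cos 60° + i sin 60°)


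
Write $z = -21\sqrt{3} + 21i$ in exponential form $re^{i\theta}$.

r = |z| = sqrt((-21*sqrt(3))^2 + (21)^2) = sqrt(1323 + 441) = sqrt(1764) = 42
θ = arctan(b/a) = arctan(21/-36.3731) (quadrant-adjusted) = 150° = 5π/6
z = 42e^(i*5π/6)


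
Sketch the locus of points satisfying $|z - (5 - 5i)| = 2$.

|z - z0| = r describes a circle centered at z0 with radius r
Here z0 = 5 - 5i and r = 2
Locus: Circle centered at (5, -5) with radius 2


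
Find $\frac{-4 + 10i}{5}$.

Divisor is real, so divide each part by 5:
= -4/5 + 2i


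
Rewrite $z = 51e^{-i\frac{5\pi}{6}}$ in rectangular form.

a = r cos θ = 51 * -sqrt(3)/2 = -51*sqrt(3)/2
b = r sin θ = 51 * -1/2 = -51/2
z = -51*sqrt(3)/2 - (51/2)i


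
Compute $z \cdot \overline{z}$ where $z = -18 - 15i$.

z * conjugate(z) = |z|^2 = a^2 + b^2
= (-18)^2 + (-15)^2 = 549


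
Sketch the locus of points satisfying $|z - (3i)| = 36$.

|z - z0| = r describes a circle centered at z0 with radius r
Here z0 = 3i and r = 36
Locus: Circle centered at (0, 3) with radius 36


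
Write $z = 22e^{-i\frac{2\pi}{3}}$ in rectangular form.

a = r cos θ = 22 * -1/2 = -11
b = r sin θ = 22 * -sqrt(3)/2 = -11*sqrt(3)
z = -11 - 11*sqrt(3)i


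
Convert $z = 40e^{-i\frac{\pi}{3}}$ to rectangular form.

a = r cos θ = 40 * 1/2 = 20
b = r sin θ = 40 * -sqrt(3)/2 = -20*sqrt(3)
z = 20 - 20*sqrt(3)i


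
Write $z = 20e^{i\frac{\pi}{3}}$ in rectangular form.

a = r cos θ = 20 * 1/2 = 10
b = r sin θ = 20 * sqrt(3)/2 = 10*sqrt(3)
z = 10 + 10*sqrt(3)i


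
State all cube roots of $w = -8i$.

|w| = 8, arg(w) = 270°
Root modulus = 8^(1/3) = 2
Root arguments: θ_k = (270° + 360°k)/3 for k = 0, 1, ..., 2
Roots: 2i, -sqrt(3) - i, sqrt(3) - i


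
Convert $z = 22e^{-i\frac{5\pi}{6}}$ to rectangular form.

a = r cos θ = 22 * -sqrt(3)/2 = -11*sqrt(3)
b = r sin θ = 22 * -1/2 = -11
z = -11*sqrt(3) - 11i


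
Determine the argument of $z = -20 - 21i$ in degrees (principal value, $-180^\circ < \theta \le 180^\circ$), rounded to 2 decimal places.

θ = arctan(b/a) = arctan(-21/-20) (quadrant-adjusted) = -133.60°


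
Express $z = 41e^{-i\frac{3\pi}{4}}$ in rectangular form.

a = r cos θ = 41 * -sqrt(2)/2 = -41*sqrt(2)/2
b = r sin θ = 41 * -sqrt(2)/2 = -41*sqrt(2)/2
z = -41*sqrt(2)/2 - (41*sqrt(2)/2)i


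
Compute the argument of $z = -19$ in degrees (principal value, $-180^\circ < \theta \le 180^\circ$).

b = 0 and a < 0, so z lies on the negative real axis: θ = 180°


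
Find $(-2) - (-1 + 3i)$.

(-2 - (-1)) + (0 - 3)i = -1 - 3i


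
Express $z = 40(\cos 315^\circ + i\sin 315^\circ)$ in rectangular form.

a = r cos θ = 40 * sqrt(2)/2 = 20*sqrt(2)
b = r sin θ = 40 * -sqrt(2)/2 = -20*sqrt(2)
z = 20*sqrt(2) - 20*sqrt(2)i


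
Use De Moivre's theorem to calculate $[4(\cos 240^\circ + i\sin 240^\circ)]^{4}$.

By De Moivre: z^n = r^n(cos(nθ) + i sin(nθ))
= 4^4(cos(4*240°) + i sin(4*240°))
= 256(cos 240° + i sin 240°)
= -128 - 128*sqrt(3)i


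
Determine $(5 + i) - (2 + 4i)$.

(5 - 2) + (1 - 4)i = 3 - 3i


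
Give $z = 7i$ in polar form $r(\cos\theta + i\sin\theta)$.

r = |z| = sqrt(a^2 + b^2) = sqrt((0)^2 + (7)^2) = sqrt(0 + 49) = sqrt(49) = 7
a = 0 and b > 0, so z lies on the positive imaginary axis: θ = 90°
z = 7(cos 90° + i sin 90°)


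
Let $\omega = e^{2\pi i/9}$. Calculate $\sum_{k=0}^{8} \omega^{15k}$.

Let ζ = ω^15 = e^(2πi·15/9). Since 9 ∤ 15, ζ ≠ 1.
Sum = Σ_{k=0}^{8} ζ^k = (ζ^9 - 1)/(ζ - 1) = (ω^{15·9} - 1)/(ζ - 1) = (1 - 1)/(ζ - 1) = 0


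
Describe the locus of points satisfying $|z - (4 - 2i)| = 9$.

|z - z0| = r describes a circle centered at z0 with radius r
Here z0 = 4 - 2i and r = 9
Locus: Circle centered at (4, -2) with radius 9


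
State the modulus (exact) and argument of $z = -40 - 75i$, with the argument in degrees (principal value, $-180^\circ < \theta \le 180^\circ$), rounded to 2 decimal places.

|z| = sqrt((-40)^2 + (-75)^2) = 85
arg(z) = arctan(b/a) = arctan(-75/-40) (quadrant-adjusted) = -118.07°


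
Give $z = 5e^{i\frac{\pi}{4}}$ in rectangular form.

a = r cos θ = 5 * sqrt(2)/2 = 5*sqrt(2)/2
b = r sin θ = 5 * sqrt(2)/2 = 5*sqrt(2)/2
z = 5*sqrt(2)/2 + (5*sqrt(2)/2)i


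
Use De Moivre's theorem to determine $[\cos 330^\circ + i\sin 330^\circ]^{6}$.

By De Moivre: z^n = r^n(cos(nθ) + i sin(nθ))
= 1^6(cos(6*330°) + i sin(6*330°))
= 1(cos 180° + i sin 180°)
= -1


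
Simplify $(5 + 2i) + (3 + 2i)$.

(5 + 3) + (2 + 2)i = 8 + 4i


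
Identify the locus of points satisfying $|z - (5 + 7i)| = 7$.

|z - z0| = r describes a circle centered at z0 with radius r
Here z0 = 5 + 7i and r = 7
Locus: Circle centered at (5, 7) with radius 7


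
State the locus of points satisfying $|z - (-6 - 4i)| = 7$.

|z - z0| = r describes a circle centered at z0 with radius r
Here z0 = -6 - 4i and r = 7
Locus: Circle centered at (-6, -4) with radius 7


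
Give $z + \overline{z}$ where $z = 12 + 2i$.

z + conjugate(z) = (a + bi) + (a - bi) = 2a
= 2 * 12 = 24


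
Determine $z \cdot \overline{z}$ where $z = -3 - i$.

z * conjugate(z) = |z|^2 = a^2 + b^2
= (-3)^2 + (-1)^2 = 10


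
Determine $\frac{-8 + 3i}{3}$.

Divisor is real, so divide each part by 3:
= -8/3 + i


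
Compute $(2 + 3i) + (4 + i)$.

(2 + 4) + (3 + 1)i = 6 + 4i


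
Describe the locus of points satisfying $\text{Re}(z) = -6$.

Re(z) = x where z = x + yi; the equation x = -6 is satisfied by all points with that x-coordinate
Locus: Vertical line x = -6


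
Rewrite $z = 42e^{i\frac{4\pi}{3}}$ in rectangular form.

a = r cos θ = 42 * -1/2 = -21
b = r sin θ = 42 * -sqrt(3)/2 = -21*sqrt(3)
z = -21 - 21*sqrt(3)i


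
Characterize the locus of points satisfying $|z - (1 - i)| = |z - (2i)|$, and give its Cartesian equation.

|z - z1| = |z - z2| means z is equidistant from z1 and z2,
i.e. the perpendicular bisector of the segment from (1, -1) to (0, 2) (midpoint (1/2, 1/2)).
With z = x + yi, square both sides:
(x - 1)^2 + (y - (-1))^2 = (x - 0)^2 + (y - 2)^2
The x^2 and y^2 terms cancel: -2x + 6y = 4 - 2 = 2
Simplify: x - 3y = -1
Locus: Perpendicular bisector of the segment from (1, -1) to (0, 2): the line x - 3y = -1


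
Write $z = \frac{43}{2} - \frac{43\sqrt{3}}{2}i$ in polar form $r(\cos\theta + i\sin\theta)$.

r = |z| = sqrt(a^2 + b^2) = sqrt((43/2)^2 + (-43*sqrt(3)/2)^2) = sqrt(1849/4 + 5547/4) = sqrt(1849) = 43
θ = arctan(b/a) = arctan(-37.2391/21.5) (quadrant-adjusted) = 300°
z = 43(cos 300° + i sin 300°)


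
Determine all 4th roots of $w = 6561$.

|w| = 6561, arg(w) = 0°
Root modulus = 6561^(1/4) = 9
Root arguments: θ_k = (0° + 360°k)/4 for k = 0, 1, ..., 3
Roots: 9, 9i, -9, -9i


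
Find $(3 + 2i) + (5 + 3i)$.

(3 + 5) + (2 + 3)i = 8 + 5i


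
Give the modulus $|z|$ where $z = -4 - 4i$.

|z| = sqrt(a^2 + b^2) = sqrt((-4)^2 + (-4)^2) = sqrt(32) = sqrt(32)


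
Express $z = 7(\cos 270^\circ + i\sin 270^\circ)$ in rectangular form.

a = r cos θ = 7 * 0 = 0
b = r sin θ = 7 * -1 = -7
z = -7i


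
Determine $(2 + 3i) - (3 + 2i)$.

(2 - 3) + (3 - 2)i = -1 + i


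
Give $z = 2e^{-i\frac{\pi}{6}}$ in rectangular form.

a = r cos θ = 2 * sqrt(3)/2 = sqrt(3)
b = r sin θ = 2 * -1/2 = -1
z = sqrt(3) - i


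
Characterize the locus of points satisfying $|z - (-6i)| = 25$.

|z - z0| = r describes a circle centered at z0 with radius r
Here z0 = -6i and r = 25
Locus: Circle centered at (0, -6) with radius 25


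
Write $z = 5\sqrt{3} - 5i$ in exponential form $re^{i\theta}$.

r = |z| = sqrt((5*sqrt(3))^2 + (-5)^2) = sqrt(75 + 25) = sqrt(100) = 10
θ = arctan(b/a) = arctan(-5/8.6603) (quadrant-adjusted) = -30° = -π/6
z = 10e^(-i*π/6)


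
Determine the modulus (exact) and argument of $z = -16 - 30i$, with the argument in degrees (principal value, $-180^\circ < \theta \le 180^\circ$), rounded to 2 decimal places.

|z| = sqrt((-16)^2 + (-30)^2) = 34
arg(z) = arctan(b/a) = arctan(-30/-16) (quadrant-adjusted) = -118.07°


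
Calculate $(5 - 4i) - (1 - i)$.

(5 - 1) + (-4 - (-1))i = 4 - 3i


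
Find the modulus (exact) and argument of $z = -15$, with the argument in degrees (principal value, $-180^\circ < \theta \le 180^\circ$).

|z| = sqrt((-15)^2 + 0^2) = 15
b = 0 and a < 0, so z lies on the negative real axis: arg(z) = 180°


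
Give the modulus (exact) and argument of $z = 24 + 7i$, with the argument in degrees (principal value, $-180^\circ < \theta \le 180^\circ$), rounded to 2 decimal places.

|z| = sqrt(24^2 + 7^2) = 25
arg(z) = arctan(b/a) = arctan(7/24) (quadrant-adjusted) = 16.26°


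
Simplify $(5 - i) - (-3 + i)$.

(5 - (-3)) + (-1 - 1)i = 8 - 2i


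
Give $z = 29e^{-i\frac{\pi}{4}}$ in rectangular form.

a = r cos θ = 29 * sqrt(2)/2 = 29*sqrt(2)/2
b = r sin θ = 29 * -sqrt(2)/2 = -29*sqrt(2)/2
z = 29*sqrt(2)/2 - (29*sqrt(2)/2)i


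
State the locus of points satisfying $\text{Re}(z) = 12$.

Re(z) = x where z = x + yi; the equation x = 12 is satisfied by all points with that x-coordinate
Locus: Vertical line x = 12


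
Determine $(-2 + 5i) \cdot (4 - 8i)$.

(a1*a2 - b1*b2) + (a1*b2 + b1*a2)i
= (-8 - (-40)) + (16 + 20)i
= 32 + 36i


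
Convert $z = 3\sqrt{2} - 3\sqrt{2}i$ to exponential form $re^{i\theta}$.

r = |z| = sqrt((3*sqrt(2))^2 + (-3*sqrt(2))^2) = sqrt(18 + 18) = sqrt(36) = 6
θ = arctan(b/a) = arctan(-4.2426/4.2426) (quadrant-adjusted) = -45° = -π/4
z = 6e^(-i*π/4)


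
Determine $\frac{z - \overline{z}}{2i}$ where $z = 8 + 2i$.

z - conjugate(z) = 2bi
(z - conjugate(z))/(2i) = 2bi/(2i) = b = 2


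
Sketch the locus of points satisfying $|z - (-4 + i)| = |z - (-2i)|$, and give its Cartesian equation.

|z - z1| = |z - z2| means z is equidistant from z1 and z2,
i.e. the perpendicular bisector of the segment from (-4, 1) to (0, -2) (midpoint (-2, -1/2)).
With z = x + yi, square both sides:
(x - (-4))^2 + (y - 1)^2 = (x - 0)^2 + (y - (-2))^2
The x^2 and y^2 terms cancel: 8x + (-6)y = 4 - 17 = -13
Simplify: 8x - 6y = -13
Locus: Perpendicular bisector of the segment from (-4, 1) to (0, -2): the line 8x - 6y = -13


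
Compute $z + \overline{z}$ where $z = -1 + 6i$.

z + conjugate(z) = (a + bi) + (a - bi) = 2a
= 2 * (-1) = -2


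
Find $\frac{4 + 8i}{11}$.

Divisor is real, so divide each part by 11:
= 4/11 + (8/11)i


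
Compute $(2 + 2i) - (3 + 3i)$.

(2 - 3) + (2 - 3)i = -1 - i


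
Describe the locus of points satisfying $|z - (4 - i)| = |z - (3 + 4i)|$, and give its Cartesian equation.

|z - z1| = |z - z2| means z is equidistant from z1 and z2,
i.e. the perpendicular bisector of the segment from (4, -1) to (3, 4) (midpoint (7/2, 3/2)).
With z = x + yi, square both sides:
(x - 4)^2 + (y - (-1))^2 = (x - 3)^2 + (y - 4)^2
The x^2 and y^2 terms cancel: -2x + 10y = 25 - 17 = 8
Simplify: x - 5y = -4
Locus: Perpendicular bisector of the segment from (4, -1) to (3, 4): the line x - 5y = -4


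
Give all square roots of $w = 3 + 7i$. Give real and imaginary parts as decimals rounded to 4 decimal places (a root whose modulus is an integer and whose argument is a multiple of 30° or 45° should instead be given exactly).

|w| = sqrt(58) ≈ 7.615773, arg(w) ≈ 66.801409°
Root modulus = sqrt(58)^(1/2) ≈ 2.759669
Root arguments: θ_k = (arg(w) + 360°k)/2 for k = 0, 1, ..., 1
Compute each root as (root modulus)(cos θ_k + i sin θ_k) using full-precision intermediates, then round to 4 decimal places.
Roots: 2.3039 + 1.5192i, -2.3039 - 1.5192i


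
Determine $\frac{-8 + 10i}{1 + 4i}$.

Multiply numerator and denominator by conjugate (1 - 4i):
= (-8 + 10i)(1 - 4i) / (1^2 + 4^2)
= (32 + 42i) / 17
= 32/17 + (42/17)i


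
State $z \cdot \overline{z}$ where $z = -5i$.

z * conjugate(z) = |z|^2 = a^2 + b^2
= 0^2 + (-5)^2 = 25


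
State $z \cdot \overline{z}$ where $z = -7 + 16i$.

z * conjugate(z) = |z|^2 = a^2 + b^2
= (-7)^2 + 16^2 = 305


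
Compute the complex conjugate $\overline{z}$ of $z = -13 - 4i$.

If z = a + bi, then conjugate(z) = a - bi
conjugate(-13 - 4i) = -13 + 4i


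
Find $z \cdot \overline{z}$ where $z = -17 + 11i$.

z * conjugate(z) = |z|^2 = a^2 + b^2
= (-17)^2 + 11^2 = 410


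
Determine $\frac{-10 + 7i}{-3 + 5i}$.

Multiply numerator and denominator by conjugate (-3 - 5i):
= (-10 + 7i)(-3 - 5i) / ((-3)^2 + 5^2)
= (65 + 29i) / 34
= 65/34 + (29/34)i


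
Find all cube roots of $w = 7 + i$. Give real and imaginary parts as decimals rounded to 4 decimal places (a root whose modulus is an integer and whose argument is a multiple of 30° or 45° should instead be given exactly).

|w| = sqrt(50) ≈ 7.071068, arg(w) ≈ 8.130102°
Root modulus = sqrt(50)^(1/3) ≈ 1.919383
Root arguments: θ_k = (arg(w) + 360°k)/3 for k = 0, 1, ..., 2
Compute each root as (root modulus)(cos θ_k + i sin θ_k) using full-precision intermediates, then round to 4 decimal places.
Roots: 1.9172 + 0.0908i, -1.0372 + 1.6150i, -0.8800 - 1.7058i


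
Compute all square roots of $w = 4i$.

|w| = 4, arg(w) = 90°
Root modulus = 4^(1/2) = 2
Root arguments: θ_k = (90° + 360°k)/2 for k = 0, 1, ..., 1
Roots: sqrt(2) + sqrt(2)i, -sqrt(2) - sqrt(2)i


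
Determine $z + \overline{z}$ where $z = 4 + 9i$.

z + conjugate(z) = (a + bi) + (a - bi) = 2a
= 2 * 4 = 8


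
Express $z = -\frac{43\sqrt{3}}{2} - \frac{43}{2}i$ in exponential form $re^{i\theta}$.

r = |z| = sqrt((-43*sqrt(3)/2)^2 + (-43/2)^2) = sqrt(5547/4 + 1849/4) = sqrt(1849) = 43
θ = arctan(b/a) = arctan(-21.5/-37.2391) (quadrant-adjusted) = -150° = -5π/6
z = 43e^(-i*5π/6)


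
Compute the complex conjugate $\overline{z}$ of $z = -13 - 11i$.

If z = a + bi, then conjugate(z) = a - bi
conjugate(-13 - 11i) = -13 + 11i


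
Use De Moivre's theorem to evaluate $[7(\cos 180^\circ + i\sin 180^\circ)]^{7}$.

By De Moivre: z^n = r^n(cos(nθ) + i sin(nθ))
= 7^7(cos(7*180°) + i sin(7*180°))
= 823543(cos 180° + i sin 180°)
= -823543


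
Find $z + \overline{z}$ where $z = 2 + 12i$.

z + conjugate(z) = (a + bi) + (a - bi) = 2a
= 2 * 2 = 4


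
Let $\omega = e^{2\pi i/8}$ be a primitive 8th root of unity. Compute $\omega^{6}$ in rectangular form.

ω^6 = e^(2πi·6/8) = e^(i·3π/2)
= cos(3π/2) + i sin(3π/2)
= -i


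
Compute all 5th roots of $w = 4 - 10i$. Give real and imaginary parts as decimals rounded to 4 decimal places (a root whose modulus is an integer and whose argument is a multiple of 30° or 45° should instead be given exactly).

|w| = sqrt(116) ≈ 10.770330, arg(w) ≈ 291.801409°
Root modulus = sqrt(116)^(1/5) ≈ 1.608592
Root arguments: θ_k = (arg(w) + 360°k)/5 for k = 0, 1, ..., 4
Compute each root as (root modulus)(cos θ_k + i sin θ_k) using full-precision intermediates, then round to 4 decimal places.
Roots: 0.8438 + 1.3695i, -1.0417 + 1.2257i, -1.4876 - 0.6120i, 0.1223 - 1.6039i, 1.5632 - 0.3793i


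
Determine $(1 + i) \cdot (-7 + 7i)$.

(a1*a2 - b1*b2) + (a1*b2 + b1*a2)i
= (-7 - 7) + (7 + (-7))i
= -14


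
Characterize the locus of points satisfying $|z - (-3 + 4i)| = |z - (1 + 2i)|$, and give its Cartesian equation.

|z - z1| = |z - z2| means z is equidistant from z1 and z2,
i.e. the perpendicular bisector of the segment from (-3, 4) to (1, 2) (midpoint (-1, 3)).
With z = x + yi, square both sides:
(x - (-3))^2 + (y - 4)^2 = (x - 1)^2 + (y - 2)^2
The x^2 and y^2 terms cancel: 8x + (-4)y = 5 - 25 = -20
Simplify: 2x - y = -5
Locus: Perpendicular bisector of the segment from (-3, 4) to (1, 2): the line 2x - y = -5


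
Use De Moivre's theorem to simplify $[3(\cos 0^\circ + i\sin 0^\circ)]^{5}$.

By De Moivre: z^n = r^n(cos(nθ) + i sin(nθ))
= 3^5(cos(5*0°) + i sin(5*0°))
= 243(cos 0° + i sin 0°)
= 243


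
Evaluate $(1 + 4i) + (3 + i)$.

(1 + 3) + (4 + 1)i = 4 + 5i


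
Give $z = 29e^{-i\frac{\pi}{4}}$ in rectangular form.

a = r cos θ = 29 * sqrt(2)/2 = 29*sqrt(2)/2
b = r sin θ = 29 * -sqrt(2)/2 = -29*sqrt(2)/2
z = 29*sqrt(2)/2 - (29*sqrt(2)/2)i


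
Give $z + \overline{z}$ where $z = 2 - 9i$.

z + conjugate(z) = (a + bi) + (a - bi) = 2a
= 2 * 2 = 4


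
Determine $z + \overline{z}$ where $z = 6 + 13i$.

z + conjugate(z) = (a + bi) + (a - bi) = 2a
= 2 * 6 = 12


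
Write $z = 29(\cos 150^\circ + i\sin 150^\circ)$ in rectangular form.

a = r cos θ = 29 * -sqrt(3)/2 = -29*sqrt(3)/2
b = r sin θ = 29 * 1/2 = 29/2
z = -29*sqrt(3)/2 + (29/2)i


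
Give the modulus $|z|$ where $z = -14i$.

|z| = sqrt(a^2 + b^2) = sqrt(0^2 + (-14)^2) = sqrt(196) = 14


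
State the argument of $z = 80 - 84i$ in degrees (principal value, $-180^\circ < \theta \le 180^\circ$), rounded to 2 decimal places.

θ = arctan(b/a) = arctan(-84/80) (quadrant-adjusted) = -46.40°


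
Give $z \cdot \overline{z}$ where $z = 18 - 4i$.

z * conjugate(z) = |z|^2 = a^2 + b^2
= 18^2 + (-4)^2 = 340


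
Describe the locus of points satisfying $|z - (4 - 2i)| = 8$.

|z - z0| = r describes a circle centered at z0 with radius r
Here z0 = 4 - 2i and r = 8
Locus: Circle centered at (4, -2) with radius 8


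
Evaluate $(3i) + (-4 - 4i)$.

(0 + (-4)) + (3 + (-4))i = -4 - i


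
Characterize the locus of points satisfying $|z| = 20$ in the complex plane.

|z| = 20 means sqrt(x^2 + y^2) = 20
This is a circle of radius 20 centered at the origin


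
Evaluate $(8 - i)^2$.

(a + bi)^2 = a^2 - b^2 + 2abi
= 8^2 - (-1)^2 + 2*8*(-1)i
= 63 - 16i


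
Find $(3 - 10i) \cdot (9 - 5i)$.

(a1*a2 - b1*b2) + (a1*b2 + b1*a2)i
= (27 - 50) + (-15 + (-90))i
= -23 - 105i


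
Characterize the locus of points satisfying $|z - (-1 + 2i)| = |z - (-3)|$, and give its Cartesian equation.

|z - z1| = |z - z2| means z is equidistant from z1 and z2,
i.e. the perpendicular bisector of the segment from (-1, 2) to (-3, 0) (midpoint (-2, 1)).
With z = x + yi, square both sides:
(x - (-1))^2 + (y - 2)^2 = (x - (-3))^2 + (y - 0)^2
The x^2 and y^2 terms cancel: -4x + (-4)y = 9 - 5 = 4
Simplify: x + y = -1
Locus: Perpendicular bisector of the segment from (-1, 2) to (-3, 0): the line x + y = -1


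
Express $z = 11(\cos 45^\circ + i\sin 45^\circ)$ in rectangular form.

a = r cos θ = 11 * sqrt(2)/2 = 11*sqrt(2)/2
b = r sin θ = 11 * sqrt(2)/2 = 11*sqrt(2)/2
z = 11*sqrt(2)/2 + (11*sqrt(2)/2)i


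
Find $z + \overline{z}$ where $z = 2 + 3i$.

z + conjugate(z) = (a + bi) + (a - bi) = 2a
= 2 * 2 = 4


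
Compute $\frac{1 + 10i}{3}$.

Divisor is real, so divide each part by 3:
= 1/3 + (10/3)i


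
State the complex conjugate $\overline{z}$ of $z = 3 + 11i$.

If z = a + bi, then conjugate(z) = a - bi
conjugate(3 + 11i) = 3 - 11i


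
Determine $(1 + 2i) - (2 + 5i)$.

(1 - 2) + (2 - 5)i = -1 - 3i


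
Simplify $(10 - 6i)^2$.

(a + bi)^2 = a^2 - b^2 + 2abi
= 10^2 - (-6)^2 + 2*10*(-6)i
= 64 - 120i


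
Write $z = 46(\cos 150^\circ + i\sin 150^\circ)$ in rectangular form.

a = r cos θ = 46 * -sqrt(3)/2 = -23*sqrt(3)
b = r sin θ = 46 * 1/2 = 23
z = -23*sqrt(3) + 23i


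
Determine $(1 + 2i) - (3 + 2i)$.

(1 - 3) + (2 - 2)i = -2


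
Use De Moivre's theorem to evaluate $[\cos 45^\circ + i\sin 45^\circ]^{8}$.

By De Moivre: z^n = r^n(cos(nθ) + i sin(nθ))
= 1^8(cos(8*45°) + i sin(8*45°))
= 1(cos 0° + i sin 0°)
= 1


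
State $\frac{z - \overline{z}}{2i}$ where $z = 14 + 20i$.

z - conjugate(z) = 2bi
(z - conjugate(z))/(2i) = 2bi/(2i) = b = 20


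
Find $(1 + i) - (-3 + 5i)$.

(1 - (-3)) + (1 - 5)i = 4 - 4i


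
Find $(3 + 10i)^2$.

(a + bi)^2 = a^2 - b^2 + 2abi
= 3^2 - 10^2 + 2*3*10i
= -91 + 60i


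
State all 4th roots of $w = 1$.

|w| = 1, arg(w) = 0°
Root modulus = 1^(1/4) = 1
Root arguments: θ_k = (0° + 360°k)/4 for k = 0, 1, ..., 3
Roots: 1, i, -1, -i


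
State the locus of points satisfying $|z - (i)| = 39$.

|z - z0| = r describes a circle centered at z0 with radius r
Here z0 = i and r = 39
Locus: Circle centered at (0, 1) with radius 39


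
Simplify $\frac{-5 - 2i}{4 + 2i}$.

Multiply numerator and denominator by conjugate (4 - 2i):
= (-5 - 2i)(4 - 2i) / (4^2 + 2^2)
= (-24 + 2i) / 20
Divide through by 2: (-12 + i) / 10
= -6/5 + (1/10)i


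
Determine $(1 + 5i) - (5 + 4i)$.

(1 - 5) + (5 - 4)i = -4 + i


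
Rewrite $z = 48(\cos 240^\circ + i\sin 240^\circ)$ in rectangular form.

a = r cos θ = 48 * -1/2 = -24
b = r sin θ = 48 * -sqrt(3)/2 = -24*sqrt(3)
z = -24 - 24*sqrt(3)i


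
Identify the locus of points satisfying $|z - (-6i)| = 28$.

|z - z0| = r describes a circle centered at z0 with radius r
Here z0 = -6i and r = 28
Locus: Circle centered at (0, -6) with radius 28


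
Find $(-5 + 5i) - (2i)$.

(-5 - 0) + (5 - 2)i = -5 + 3i


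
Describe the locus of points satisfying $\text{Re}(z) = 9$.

Re(z) = x where z = x + yi; the equation x = 9 is satisfied by all points with that x-coordinate
Locus: Vertical line x = 9


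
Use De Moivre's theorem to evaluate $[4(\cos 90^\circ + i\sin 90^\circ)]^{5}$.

By De Moivre: z^n = r^n(cos(nθ) + i sin(nθ))
= 4^5(cos(5*90°) + i sin(5*90°))
= 1024(cos 90° + i sin 90°)
= 1024i


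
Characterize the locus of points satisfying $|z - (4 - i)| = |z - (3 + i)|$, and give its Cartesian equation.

|z - z1| = |z - z2| means z is equidistant from z1 and z2,
i.e. the perpendicular bisector of the segment from (4, -1) to (3, 1) (midpoint (7/2, 0)).
With z = x + yi, square both sides:
(x - 4)^2 + (y - (-1))^2 = (x - 3)^2 + (y - 1)^2
The x^2 and y^2 terms cancel: -2x + 4y = 10 - 17 = -7
Simplify: 2x - 4y = 7
Locus: Perpendicular bisector of the segment from (4, -1) to (3, 1): the line 2x - 4y = 7


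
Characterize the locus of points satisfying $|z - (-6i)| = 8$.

|z - z0| = r describes a circle centered at z0 with radius r
Here z0 = -6i and r = 8
Locus: Circle centered at (0, -6) with radius 8


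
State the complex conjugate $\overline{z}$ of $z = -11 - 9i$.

If z = a + bi, then conjugate(z) = a - bi
conjugate(-11 - 9i) = -11 + 9i


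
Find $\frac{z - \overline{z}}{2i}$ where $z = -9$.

z - conjugate(z) = 2bi
(z - conjugate(z))/(2i) = 2bi/(2i) = b = 0


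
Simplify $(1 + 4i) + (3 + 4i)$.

(1 + 3) + (4 + 4)i = 4 + 8i


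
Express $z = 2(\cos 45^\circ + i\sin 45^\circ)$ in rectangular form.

a = r cos θ = 2 * sqrt(2)/2 = sqrt(2)
b = r sin θ = 2 * sqrt(2)/2 = sqrt(2)
z = sqrt(2) + sqrt(2)i


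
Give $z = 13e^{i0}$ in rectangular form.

a = r cos θ = 13 * 1 = 13
b = r sin θ = 13 * 0 = 0
z = 13


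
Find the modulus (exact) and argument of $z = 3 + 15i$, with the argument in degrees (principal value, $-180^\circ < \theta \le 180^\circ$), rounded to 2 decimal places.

|z| = sqrt(3^2 + 15^2) = sqrt(234)
arg(z) = arctan(b/a) = arctan(15/3) (quadrant-adjusted) = 78.69°


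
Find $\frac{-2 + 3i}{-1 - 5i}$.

Multiply numerator and denominator by conjugate (-1 + 5i):
= (-2 + 3i)(-1 + 5i) / ((-1)^2 + (-5)^2)
= (-13 - 13i) / 26
Divide through by 13: (-1 - i) / 2
= -1/2 - (1/2)i


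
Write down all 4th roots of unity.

ω_k = e^(2πik/4) = cos(2πk/4) + i sin(2πk/4) for k = 0, 1, ..., 3
Roots: 1, i, -1, -i


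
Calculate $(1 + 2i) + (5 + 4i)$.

(1 + 5) + (2 + 4)i = 6 + 6i


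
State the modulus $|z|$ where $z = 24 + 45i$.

|z| = sqrt(a^2 + b^2) = sqrt(24^2 + 45^2) = sqrt(2601) = 51


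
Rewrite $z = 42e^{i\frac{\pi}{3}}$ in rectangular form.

a = r cos θ = 42 * 1/2 = 21
b = r sin θ = 42 * sqrt(3)/2 = 21*sqrt(3)
z = 21 + 21*sqrt(3)i


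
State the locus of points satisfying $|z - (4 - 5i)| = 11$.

|z - z0| = r describes a circle centered at z0 with radius r
Here z0 = 4 - 5i and r = 11
Locus: Circle centered at (4, -5) with radius 11


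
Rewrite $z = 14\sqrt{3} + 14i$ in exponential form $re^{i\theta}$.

r = |z| = sqrt((14*sqrt(3))^2 + (14)^2) = sqrt(588 + 196) = sqrt(784) = 28
θ = arctan(b/a) = arctan(14/24.2487) (quadrant-adjusted) = 30° = π/6
z = 28e^(i*π/6)


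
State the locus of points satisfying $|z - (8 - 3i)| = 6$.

|z - z0| = r describes a circle centered at z0 with radius r
Here z0 = 8 - 3i and r = 6
Locus: Circle centered at (8, -3) with radius 6


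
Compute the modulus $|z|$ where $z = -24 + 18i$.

|z| = sqrt(a^2 + b^2) = sqrt((-24)^2 + 18^2) = sqrt(900) = 30


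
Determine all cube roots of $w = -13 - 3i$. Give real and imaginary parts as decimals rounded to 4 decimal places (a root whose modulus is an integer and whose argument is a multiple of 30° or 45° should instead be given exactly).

|w| = sqrt(178) ≈ 13.341664, arg(w) ≈ 192.994617°
Root modulus = sqrt(178)^(1/3) ≈ 2.371756
Root arguments: θ_k = (arg(w) + 360°k)/3 for k = 0, 1, ..., 2
Compute each root as (root modulus)(cos θ_k + i sin θ_k) using full-precision intermediates, then round to 4 decimal places.
Roots: 1.0274 + 2.1377i, -2.3650 - 0.1791i, 1.3376 - 1.9586i


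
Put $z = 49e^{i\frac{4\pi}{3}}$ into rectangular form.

a = r cos θ = 49 * -1/2 = -49/2
b = r sin θ = 49 * -sqrt(3)/2 = -49*sqrt(3)/2
z = -49/2 - (49*sqrt(3)/2)i


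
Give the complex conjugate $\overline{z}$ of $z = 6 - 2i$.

If z = a + bi, then conjugate(z) = a - bi
conjugate(6 - 2i) = 6 + 2i


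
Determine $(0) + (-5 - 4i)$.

(0 + (-5)) + (0 + (-4))i = -5 - 4i


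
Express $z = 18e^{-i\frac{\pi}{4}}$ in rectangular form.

a = r cos θ = 18 * sqrt(2)/2 = 9*sqrt(2)
b = r sin θ = 18 * -sqrt(2)/2 = -9*sqrt(2)
z = 9*sqrt(2) - 9*sqrt(2)i


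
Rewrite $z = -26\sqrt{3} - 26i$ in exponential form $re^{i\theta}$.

r = |z| = sqrt((-26*sqrt(3))^2 + (-26)^2) = sqrt(2028 + 676) = sqrt(2704) = 52
θ = arctan(b/a) = arctan(-26/-45.0333) (quadrant-adjusted) = 210° = 7π/6
z = 52e^(i*7π/6)


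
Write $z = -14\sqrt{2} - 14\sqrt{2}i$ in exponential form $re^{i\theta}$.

r = |z| = sqrt((-14*sqrt(2))^2 + (-14*sqrt(2))^2) = sqrt(392 + 392) = sqrt(784) = 28
θ = arctan(b/a) = arctan(-19.799/-19.799) (quadrant-adjusted) = -135° = -3π/4
z = 28e^(-i*3π/4)


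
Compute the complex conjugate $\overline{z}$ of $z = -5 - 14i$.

If z = a + bi, then conjugate(z) = a - bi
conjugate(-5 - 14i) = -5 + 14i


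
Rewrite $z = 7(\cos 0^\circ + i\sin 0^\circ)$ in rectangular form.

a = r cos θ = 7 * 1 = 7
b = r sin θ = 7 * 0 = 0
z = 7


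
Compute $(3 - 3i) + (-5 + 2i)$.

(3 + (-5)) + (-3 + 2)i = -2 - i


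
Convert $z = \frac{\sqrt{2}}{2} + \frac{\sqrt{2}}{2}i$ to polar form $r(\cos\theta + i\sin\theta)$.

r = |z| = sqrt(a^2 + b^2) = sqrt((sqrt(2)/2)^2 + (sqrt(2)/2)^2) = sqrt(1/2 + 1/2) = sqrt(1) = 1
θ = arctan(b/a) = arctan(0.7071/0.7071) (quadrant-adjusted) = 45°
z = 1(cos 45° + i sin 45°)


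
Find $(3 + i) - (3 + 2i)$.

(3 - 3) + (1 - 2)i = -i


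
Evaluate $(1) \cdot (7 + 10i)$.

(a1*a2 - b1*b2) + (a1*b2 + b1*a2)i
= (7 - 0) + (10 + 0)i
= 7 + 10i


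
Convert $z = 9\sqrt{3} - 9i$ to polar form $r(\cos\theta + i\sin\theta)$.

r = |z| = sqrt(a^2 + b^2) = sqrt((9*sqrt(3))^2 + (-9)^2) = sqrt(243 + 81) = sqrt(324) = 18
θ = arctan(b/a) = arctan(-9/15.5885) (quadrant-adjusted) = 330°
z = 18(cos 330° + i sin 330°)


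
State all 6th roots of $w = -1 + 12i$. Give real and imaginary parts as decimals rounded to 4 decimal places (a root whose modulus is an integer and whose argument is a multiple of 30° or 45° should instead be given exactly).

|w| = sqrt(145) ≈ 12.041595, arg(w) ≈ 94.763642°
Root modulus = sqrt(145)^(1/6) ≈ 1.513959
Root arguments: θ_k = (arg(w) + 360°k)/6 for k = 0, 1, ..., 5
Compute each root as (root modulus)(cos θ_k + i sin θ_k) using full-precision intermediates, then round to 4 decimal places.
Roots: 1.4568 + 0.4121i, 0.3715 + 1.4677i, -1.0853 + 1.0556i, -1.4568 - 0.4121i, -0.3715 - 1.4677i, 1.0853 - 1.0556i


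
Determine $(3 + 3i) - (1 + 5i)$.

(3 - 1) + (3 - 5)i = 2 - 2i


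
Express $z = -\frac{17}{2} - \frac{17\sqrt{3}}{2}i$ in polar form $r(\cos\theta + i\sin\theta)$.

r = |z| = sqrt(a^2 + b^2) = sqrt((-17/2)^2 + (-17*sqrt(3)/2)^2) = sqrt(289/4 + 867/4) = sqrt(289) = 17
θ = arctan(b/a) = arctan(-14.7224/-8.5) (quadrant-adjusted) = 240°
z = 17(cos 240° + i sin 240°)


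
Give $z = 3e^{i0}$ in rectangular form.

a = r cos θ = 3 * 1 = 3
b = r sin θ = 3 * 0 = 0
z = 3


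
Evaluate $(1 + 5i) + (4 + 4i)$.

(1 + 4) + (5 + 4)i = 5 + 9i


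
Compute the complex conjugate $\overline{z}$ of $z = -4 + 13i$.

If z = a + bi, then conjugate(z) = a - bi
conjugate(-4 + 13i) = -4 - 13i


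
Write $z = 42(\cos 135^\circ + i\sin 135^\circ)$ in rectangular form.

a = r cos θ = 42 * -sqrt(2)/2 = -21*sqrt(2)
b = r sin θ = 42 * sqrt(2)/2 = 21*sqrt(2)
z = -21*sqrt(2) + 21*sqrt(2)i


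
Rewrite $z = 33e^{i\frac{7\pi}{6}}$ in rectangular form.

a = r cos θ = 33 * -sqrt(3)/2 = -33*sqrt(3)/2
b = r sin θ = 33 * -1/2 = -33/2
z = -33*sqrt(3)/2 - (33/2)i


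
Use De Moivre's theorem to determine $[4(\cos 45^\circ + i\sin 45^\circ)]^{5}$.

By De Moivre: z^n = r^n(cos(nθ) + i sin(nθ))
= 4^5(cos(5*45°) + i sin(5*45°))
= 1024(cos 225° + i sin 225°)
= -512*sqrt(2) - 512*sqrt(2)i


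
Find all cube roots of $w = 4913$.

|w| = 4913, arg(w) = 0°
Root modulus = 4913^(1/3) = 17
Root arguments: θ_k = (0° + 360°k)/3 for k = 0, 1, ..., 2
Roots: 17, -17/2 + (17*sqrt(3)/2)i, -17/2 - (17*sqrt(3)/2)i


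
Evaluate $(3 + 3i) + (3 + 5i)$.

(3 + 3) + (3 + 5)i = 6 + 8i


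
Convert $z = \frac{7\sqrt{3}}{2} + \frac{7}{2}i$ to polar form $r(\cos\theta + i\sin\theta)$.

r = |z| = sqrt(a^2 + b^2) = sqrt((7*sqrt(3)/2)^2 + (7/2)^2) = sqrt(147/4 + 49/4) = sqrt(49) = 7
θ = arctan(b/a) = arctan(3.5/6.0622) (quadrant-adjusted) = 30°
z = 7(cos 30° + i sin 30°)


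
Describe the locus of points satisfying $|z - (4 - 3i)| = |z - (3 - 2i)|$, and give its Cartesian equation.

|z - z1| = |z - z2| means z is equidistant from z1 and z2,
i.e. the perpendicular bisector of the segment from (4, -3) to (3, -2) (midpoint (7/2, -5/2)).
With z = x + yi, square both sides:
(x - 4)^2 + (y - (-3))^2 = (x - 3)^2 + (y - (-2))^2
The x^2 and y^2 terms cancel: -2x + 2y = 13 - 25 = -12
Simplify: x - y = 6
Locus: Perpendicular bisector of the segment from (4, -3) to (3, -2): the line x - y = 6


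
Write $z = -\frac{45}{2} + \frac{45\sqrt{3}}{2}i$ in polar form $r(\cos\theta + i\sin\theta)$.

r = |z| = sqrt(a^2 + b^2) = sqrt((-45/2)^2 + (45*sqrt(3)/2)^2) = sqrt(2025/4 + 6075/4) = sqrt(2025) = 45
θ = arctan(b/a) = arctan(38.9711/-22.5) (quadrant-adjusted) = 120°
z = 45(cos 120° + i sin 120°)


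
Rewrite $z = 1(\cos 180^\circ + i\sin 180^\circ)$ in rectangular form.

a = r cos θ = 1 * -1 = -1
b = r sin θ = 1 * 0 = 0
z = -1


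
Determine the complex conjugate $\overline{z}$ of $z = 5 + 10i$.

If z = a + bi, then conjugate(z) = a - bi
conjugate(5 + 10i) = 5 - 10i


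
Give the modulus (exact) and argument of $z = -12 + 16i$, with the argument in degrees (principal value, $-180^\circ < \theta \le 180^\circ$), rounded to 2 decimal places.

|z| = sqrt((-12)^2 + 16^2) = 20
arg(z) = arctan(b/a) = arctan(16/-12) (quadrant-adjusted) = 126.87°


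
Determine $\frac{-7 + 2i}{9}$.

Divisor is real, so divide each part by 9:
= -7/9 + (2/9)i


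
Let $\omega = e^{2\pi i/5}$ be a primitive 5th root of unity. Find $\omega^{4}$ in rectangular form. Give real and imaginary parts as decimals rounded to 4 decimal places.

ω^4 = e^(2πi·4/5) = e^(i·8π/5)
= cos(8π/5) + i sin(8π/5)
= 0.3090 - 0.9511i


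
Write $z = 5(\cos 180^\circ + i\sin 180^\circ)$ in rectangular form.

a = r cos θ = 5 * -1 = -5
b = r sin θ = 5 * 0 = 0
z = -5


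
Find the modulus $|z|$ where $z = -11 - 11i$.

|z| = sqrt(a^2 + b^2) = sqrt((-11)^2 + (-11)^2) = sqrt(242) = sqrt(242)


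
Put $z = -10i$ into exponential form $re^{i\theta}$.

r = |z| = sqrt((0)^2 + (-10)^2) = sqrt(0 + 100) = sqrt(100) = 10
a = 0 and b < 0, so z lies on the negative imaginary axis: θ = -90° = -π/2
z = 10e^(-i*π/2)


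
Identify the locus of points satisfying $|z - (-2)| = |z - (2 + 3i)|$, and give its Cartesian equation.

|z - z1| = |z - z2| means z is equidistant from z1 and z2,
i.e. the perpendicular bisector of the segment from (-2, 0) to (2, 3) (midpoint (0, 3/2)).
With z = x + yi, square both sides:
(x - (-2))^2 + (y - 0)^2 = (x - 2)^2 + (y - 3)^2
The x^2 and y^2 terms cancel: 8x + 6y = 13 - 4 = 9
Simplify: 8x + 6y = 9
Locus: Perpendicular bisector of the segment from (-2, 0) to (2, 3): the line 8x + 6y = 9
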